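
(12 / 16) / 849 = 1 / 1132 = 0.00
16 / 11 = 1.45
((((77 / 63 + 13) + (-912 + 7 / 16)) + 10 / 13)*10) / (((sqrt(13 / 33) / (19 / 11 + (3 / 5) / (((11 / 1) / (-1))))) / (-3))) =38602763*sqrt(429) / 11154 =71683.04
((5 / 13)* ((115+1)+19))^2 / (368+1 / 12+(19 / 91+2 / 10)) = 191362500 / 26155571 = 7.32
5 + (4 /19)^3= 34359 /6859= 5.01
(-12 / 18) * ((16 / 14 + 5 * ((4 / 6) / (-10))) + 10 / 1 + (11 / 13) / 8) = -7.28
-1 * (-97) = 97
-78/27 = -26/9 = -2.89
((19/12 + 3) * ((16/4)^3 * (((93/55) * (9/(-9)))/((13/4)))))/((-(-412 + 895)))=1984/6279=0.32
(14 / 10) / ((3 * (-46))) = -7 / 690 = -0.01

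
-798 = -798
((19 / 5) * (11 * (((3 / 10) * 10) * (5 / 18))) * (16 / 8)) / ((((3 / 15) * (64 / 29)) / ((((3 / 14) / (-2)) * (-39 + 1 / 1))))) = 575795 / 896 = 642.63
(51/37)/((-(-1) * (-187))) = -3/407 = -0.01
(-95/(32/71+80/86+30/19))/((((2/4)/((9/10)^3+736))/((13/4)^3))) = -1783905434476529/1098841600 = -1623441.85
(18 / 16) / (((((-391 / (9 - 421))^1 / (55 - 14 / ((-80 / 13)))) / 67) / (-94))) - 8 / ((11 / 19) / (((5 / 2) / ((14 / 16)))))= -515001276661 / 1204280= -427642.47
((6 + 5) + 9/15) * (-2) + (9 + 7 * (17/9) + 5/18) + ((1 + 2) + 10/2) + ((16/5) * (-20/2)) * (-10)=3273/10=327.30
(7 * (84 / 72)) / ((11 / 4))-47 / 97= 7955 / 3201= 2.49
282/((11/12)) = 3384/11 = 307.64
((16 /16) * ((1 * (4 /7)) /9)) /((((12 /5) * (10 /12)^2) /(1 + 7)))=32 /105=0.30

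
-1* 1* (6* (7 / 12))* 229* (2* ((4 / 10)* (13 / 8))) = -20839 / 20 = -1041.95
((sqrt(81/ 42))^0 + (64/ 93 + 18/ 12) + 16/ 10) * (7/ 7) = 4453/ 930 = 4.79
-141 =-141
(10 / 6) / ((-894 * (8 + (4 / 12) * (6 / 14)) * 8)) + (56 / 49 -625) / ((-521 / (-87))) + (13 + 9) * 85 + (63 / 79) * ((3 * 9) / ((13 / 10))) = 1782.39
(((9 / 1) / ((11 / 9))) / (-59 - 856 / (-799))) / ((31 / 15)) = -194157 / 3156637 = -0.06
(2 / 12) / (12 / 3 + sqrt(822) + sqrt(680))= 1 / (6 * (4 + 2 * sqrt(170) + sqrt(822)))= 0.00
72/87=24/29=0.83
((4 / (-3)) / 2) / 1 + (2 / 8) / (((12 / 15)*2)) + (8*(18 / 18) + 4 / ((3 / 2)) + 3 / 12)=333 / 32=10.41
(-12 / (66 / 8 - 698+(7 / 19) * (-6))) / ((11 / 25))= 22800 / 578479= 0.04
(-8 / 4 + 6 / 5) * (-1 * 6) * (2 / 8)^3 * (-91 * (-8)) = 273 / 5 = 54.60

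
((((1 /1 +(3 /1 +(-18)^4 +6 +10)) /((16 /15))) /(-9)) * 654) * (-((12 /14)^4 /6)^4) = 468.52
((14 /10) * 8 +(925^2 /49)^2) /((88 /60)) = 10981412512743 /52822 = 207894674.81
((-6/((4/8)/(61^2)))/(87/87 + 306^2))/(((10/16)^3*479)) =-22861824/5606515375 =-0.00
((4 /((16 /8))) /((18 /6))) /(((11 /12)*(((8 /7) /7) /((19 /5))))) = 931 /55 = 16.93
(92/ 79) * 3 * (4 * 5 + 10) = 8280/ 79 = 104.81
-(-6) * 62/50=186/25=7.44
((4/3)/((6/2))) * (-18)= -8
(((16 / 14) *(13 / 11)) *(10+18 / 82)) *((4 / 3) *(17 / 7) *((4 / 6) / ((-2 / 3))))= -2963168 / 66297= -44.70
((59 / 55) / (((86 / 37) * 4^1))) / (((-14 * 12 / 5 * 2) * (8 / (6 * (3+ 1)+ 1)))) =-54575 / 10171392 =-0.01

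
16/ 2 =8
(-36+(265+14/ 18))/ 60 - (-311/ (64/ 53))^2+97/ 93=-1136936148833/ 17141760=-66325.52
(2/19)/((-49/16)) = -32/931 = -0.03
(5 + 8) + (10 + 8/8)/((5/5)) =24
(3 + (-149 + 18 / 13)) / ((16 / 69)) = -16215 / 26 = -623.65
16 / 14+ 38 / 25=466 / 175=2.66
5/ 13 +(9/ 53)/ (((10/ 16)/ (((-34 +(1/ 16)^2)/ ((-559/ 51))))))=447529/ 364640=1.23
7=7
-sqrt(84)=-2 * sqrt(21)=-9.17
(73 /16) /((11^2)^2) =0.00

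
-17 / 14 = -1.21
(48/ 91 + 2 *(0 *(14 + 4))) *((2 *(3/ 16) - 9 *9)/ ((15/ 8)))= -2064/ 91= -22.68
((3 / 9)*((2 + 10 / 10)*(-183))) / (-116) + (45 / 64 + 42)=82185 / 1856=44.28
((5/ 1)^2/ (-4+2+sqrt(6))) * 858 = 21450+10725 * sqrt(6) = 47720.78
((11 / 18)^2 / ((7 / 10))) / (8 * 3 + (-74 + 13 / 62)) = -18755 / 1750329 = -0.01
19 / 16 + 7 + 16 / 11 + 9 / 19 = 33827 / 3344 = 10.12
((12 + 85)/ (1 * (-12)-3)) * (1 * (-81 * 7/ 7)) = 2619/ 5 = 523.80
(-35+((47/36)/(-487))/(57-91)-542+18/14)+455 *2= 1394846249/4172616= 334.29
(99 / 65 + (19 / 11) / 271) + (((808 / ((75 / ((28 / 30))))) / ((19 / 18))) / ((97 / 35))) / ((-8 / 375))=-159.59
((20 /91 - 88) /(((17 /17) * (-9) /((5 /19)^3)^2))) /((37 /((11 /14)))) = 686468750 /9979419323601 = 0.00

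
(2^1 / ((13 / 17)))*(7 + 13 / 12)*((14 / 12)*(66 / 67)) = 126973 / 5226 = 24.30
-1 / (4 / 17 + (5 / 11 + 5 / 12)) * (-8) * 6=107712 / 2483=43.38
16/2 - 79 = -71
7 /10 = 0.70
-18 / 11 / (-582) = 3 / 1067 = 0.00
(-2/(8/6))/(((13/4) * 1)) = -6/13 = -0.46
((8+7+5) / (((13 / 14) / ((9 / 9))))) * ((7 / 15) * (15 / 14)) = 140 / 13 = 10.77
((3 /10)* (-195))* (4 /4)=-58.50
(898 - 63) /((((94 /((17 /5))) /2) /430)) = 1220770 /47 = 25973.83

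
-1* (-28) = 28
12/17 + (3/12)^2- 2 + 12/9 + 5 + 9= 11507/816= 14.10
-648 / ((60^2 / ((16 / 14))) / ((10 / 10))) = -36 / 175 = -0.21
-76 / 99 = -0.77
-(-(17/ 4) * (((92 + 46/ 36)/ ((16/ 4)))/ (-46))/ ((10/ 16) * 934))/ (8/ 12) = -1241/ 224160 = -0.01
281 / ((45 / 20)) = 1124 / 9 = 124.89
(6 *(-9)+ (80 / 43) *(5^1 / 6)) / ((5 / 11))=-74426 / 645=-115.39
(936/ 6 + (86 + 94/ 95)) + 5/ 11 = 254399/ 1045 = 243.44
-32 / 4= -8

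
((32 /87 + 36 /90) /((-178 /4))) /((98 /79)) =-0.01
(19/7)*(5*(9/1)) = 855/7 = 122.14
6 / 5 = 1.20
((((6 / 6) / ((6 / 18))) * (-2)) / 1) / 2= -3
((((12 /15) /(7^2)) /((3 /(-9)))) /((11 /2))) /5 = -24 /13475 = -0.00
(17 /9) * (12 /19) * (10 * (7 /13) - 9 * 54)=-424864 /741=-573.37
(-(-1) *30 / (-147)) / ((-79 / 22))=0.06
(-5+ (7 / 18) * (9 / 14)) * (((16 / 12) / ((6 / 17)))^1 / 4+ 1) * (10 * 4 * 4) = -13300 / 9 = -1477.78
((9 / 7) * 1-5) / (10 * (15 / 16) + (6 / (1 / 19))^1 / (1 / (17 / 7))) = -16 / 1233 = -0.01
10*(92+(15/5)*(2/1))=980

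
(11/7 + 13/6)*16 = 1256/21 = 59.81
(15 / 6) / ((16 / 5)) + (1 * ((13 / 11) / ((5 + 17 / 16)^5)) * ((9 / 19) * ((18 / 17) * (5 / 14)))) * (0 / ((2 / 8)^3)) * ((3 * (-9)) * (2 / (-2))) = 25 / 32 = 0.78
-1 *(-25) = 25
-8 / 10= -4 / 5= -0.80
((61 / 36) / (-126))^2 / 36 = 3721 / 740710656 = 0.00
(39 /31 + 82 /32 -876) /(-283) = 432601 /140368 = 3.08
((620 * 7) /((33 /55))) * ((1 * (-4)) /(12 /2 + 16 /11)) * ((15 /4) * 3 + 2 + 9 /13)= -54114.29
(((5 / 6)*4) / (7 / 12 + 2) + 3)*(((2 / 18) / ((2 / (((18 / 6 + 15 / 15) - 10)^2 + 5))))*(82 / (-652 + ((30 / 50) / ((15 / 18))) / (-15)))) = -27946625 / 22740174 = -1.23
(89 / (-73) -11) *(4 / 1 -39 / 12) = -669 / 73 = -9.16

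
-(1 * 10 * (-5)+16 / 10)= 242 / 5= 48.40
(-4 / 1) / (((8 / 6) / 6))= -18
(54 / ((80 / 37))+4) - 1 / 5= 1151 / 40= 28.78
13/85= 0.15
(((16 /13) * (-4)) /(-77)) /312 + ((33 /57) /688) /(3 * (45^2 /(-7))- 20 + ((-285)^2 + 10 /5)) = 0.00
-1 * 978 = -978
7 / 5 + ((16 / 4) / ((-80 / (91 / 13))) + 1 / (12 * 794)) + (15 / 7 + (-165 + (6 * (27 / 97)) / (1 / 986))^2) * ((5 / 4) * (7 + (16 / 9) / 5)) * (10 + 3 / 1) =823409332798601161 / 3137713320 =262423379.33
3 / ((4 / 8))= 6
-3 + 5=2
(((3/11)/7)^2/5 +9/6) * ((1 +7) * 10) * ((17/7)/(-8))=-1512201/41503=-36.44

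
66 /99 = 2 /3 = 0.67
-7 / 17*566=-3962 / 17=-233.06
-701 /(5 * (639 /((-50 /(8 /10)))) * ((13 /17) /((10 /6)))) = 1489625 /49842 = 29.89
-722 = -722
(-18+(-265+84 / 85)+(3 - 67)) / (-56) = 29411 / 4760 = 6.18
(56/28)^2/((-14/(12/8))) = -3/7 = -0.43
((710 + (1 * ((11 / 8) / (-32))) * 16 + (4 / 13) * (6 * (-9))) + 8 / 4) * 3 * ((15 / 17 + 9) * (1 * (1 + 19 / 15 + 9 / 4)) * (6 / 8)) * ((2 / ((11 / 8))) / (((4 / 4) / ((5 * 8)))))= 9867989124 / 2431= 4059230.41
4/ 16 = 1/ 4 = 0.25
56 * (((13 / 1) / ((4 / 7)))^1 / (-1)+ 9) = -770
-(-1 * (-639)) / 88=-639 / 88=-7.26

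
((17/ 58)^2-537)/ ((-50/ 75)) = 5418537/ 6728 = 805.37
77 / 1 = 77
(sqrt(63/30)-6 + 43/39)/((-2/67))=12797/78-67*sqrt(210)/20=115.52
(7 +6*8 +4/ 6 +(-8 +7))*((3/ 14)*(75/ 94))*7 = 3075/ 47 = 65.43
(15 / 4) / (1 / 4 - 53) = -15 / 211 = -0.07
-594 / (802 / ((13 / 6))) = -1287 / 802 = -1.60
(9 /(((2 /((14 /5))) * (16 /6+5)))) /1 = 189 /115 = 1.64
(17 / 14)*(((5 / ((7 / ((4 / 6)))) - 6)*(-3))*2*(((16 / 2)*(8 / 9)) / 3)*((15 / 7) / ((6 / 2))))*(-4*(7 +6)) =-32814080 / 9261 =-3543.25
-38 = -38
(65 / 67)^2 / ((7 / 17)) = 71825 / 31423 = 2.29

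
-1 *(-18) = 18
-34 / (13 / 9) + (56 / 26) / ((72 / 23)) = -5347 / 234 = -22.85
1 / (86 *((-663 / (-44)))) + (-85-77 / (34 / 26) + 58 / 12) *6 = -23784869 / 28509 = -834.29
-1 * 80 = -80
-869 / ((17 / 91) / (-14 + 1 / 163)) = 180379199 / 2771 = 65095.34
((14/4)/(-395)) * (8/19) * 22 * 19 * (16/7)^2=-22528/2765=-8.15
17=17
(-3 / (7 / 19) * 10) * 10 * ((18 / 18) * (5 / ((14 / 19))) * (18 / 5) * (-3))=2924100 / 49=59675.51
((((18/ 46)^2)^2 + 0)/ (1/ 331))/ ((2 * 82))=2171691/ 45893924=0.05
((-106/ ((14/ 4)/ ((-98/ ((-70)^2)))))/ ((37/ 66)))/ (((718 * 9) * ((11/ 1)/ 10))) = 212/ 1394715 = 0.00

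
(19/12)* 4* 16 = 304/3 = 101.33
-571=-571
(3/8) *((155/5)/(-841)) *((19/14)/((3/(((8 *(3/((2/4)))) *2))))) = -3534/5887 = -0.60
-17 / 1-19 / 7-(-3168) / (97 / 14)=297078 / 679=437.52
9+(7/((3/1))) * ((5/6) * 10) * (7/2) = 1387/18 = 77.06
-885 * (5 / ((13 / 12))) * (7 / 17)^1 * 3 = -5045.70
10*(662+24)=6860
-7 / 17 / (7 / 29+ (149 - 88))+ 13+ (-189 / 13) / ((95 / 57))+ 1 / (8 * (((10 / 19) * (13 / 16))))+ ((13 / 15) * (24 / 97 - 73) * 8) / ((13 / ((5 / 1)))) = -12020911849 / 63453520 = -189.44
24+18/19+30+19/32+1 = 34377/608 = 56.54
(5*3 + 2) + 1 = 18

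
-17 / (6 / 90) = -255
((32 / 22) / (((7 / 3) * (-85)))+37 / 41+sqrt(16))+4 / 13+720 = 2529859081 / 3488485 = 725.20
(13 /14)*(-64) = -59.43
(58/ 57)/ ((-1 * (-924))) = 29/ 26334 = 0.00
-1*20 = -20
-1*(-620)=620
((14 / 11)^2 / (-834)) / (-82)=49 / 2068737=0.00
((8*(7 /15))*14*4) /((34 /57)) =29792 /85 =350.49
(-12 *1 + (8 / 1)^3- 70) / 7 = 430 / 7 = 61.43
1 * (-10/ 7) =-1.43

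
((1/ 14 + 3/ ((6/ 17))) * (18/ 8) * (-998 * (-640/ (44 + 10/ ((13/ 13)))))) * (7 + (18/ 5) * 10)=9808914.29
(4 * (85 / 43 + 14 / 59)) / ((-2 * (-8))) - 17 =-166899 / 10148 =-16.45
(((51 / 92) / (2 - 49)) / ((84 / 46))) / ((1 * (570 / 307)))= -0.00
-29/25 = -1.16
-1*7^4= -2401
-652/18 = -326/9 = -36.22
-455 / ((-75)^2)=-91 / 1125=-0.08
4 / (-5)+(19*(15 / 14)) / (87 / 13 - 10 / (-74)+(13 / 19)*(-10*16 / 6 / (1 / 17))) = -504815177 / 582182440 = -0.87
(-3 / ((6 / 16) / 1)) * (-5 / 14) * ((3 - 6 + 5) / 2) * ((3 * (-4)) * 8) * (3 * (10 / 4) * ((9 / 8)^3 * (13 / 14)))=-2719.80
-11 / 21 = -0.52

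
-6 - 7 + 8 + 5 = 0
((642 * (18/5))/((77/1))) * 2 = 23112/385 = 60.03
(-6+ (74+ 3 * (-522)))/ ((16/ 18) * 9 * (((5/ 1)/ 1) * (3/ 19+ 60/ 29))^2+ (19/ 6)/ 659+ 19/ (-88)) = -1.51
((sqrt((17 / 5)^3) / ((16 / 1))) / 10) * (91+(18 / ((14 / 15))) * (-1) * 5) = -323 * sqrt(85) / 14000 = -0.21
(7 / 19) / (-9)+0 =-7 / 171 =-0.04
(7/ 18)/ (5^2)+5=5.02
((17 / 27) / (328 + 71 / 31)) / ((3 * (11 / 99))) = 527 / 92151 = 0.01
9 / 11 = 0.82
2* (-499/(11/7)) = -635.09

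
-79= -79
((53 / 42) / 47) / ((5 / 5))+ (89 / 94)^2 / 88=604757 / 16328928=0.04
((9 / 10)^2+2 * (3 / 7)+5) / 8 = 4667 / 5600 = 0.83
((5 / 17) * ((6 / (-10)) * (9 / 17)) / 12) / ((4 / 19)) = -171 / 4624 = -0.04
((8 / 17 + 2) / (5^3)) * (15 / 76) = 0.00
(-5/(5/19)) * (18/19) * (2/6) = -6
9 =9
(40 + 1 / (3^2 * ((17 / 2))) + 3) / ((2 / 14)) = 46067 / 153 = 301.09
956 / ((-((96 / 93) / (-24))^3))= 192241323 / 16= 12015082.69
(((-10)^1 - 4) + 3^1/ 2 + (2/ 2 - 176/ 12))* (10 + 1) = -1727/ 6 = -287.83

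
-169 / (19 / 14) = -2366 / 19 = -124.53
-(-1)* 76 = 76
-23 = -23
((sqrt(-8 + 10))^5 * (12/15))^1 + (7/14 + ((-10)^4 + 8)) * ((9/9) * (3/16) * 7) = 16 * sqrt(2)/5 + 420357/32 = 13140.68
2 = 2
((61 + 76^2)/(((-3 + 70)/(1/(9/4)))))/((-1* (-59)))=23348/35577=0.66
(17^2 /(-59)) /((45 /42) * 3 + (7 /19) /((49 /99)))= -1.24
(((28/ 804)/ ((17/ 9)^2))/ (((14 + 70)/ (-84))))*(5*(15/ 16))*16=-14175/ 19363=-0.73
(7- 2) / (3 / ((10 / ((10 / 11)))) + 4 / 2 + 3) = 55 / 58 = 0.95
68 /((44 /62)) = 1054 /11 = 95.82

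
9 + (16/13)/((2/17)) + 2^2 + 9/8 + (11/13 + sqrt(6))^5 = 413.36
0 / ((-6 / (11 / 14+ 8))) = 0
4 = 4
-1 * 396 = -396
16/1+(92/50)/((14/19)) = 3237/175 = 18.50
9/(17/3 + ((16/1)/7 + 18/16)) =1512/1525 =0.99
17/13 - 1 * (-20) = 277/13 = 21.31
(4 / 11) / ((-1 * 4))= -1 / 11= -0.09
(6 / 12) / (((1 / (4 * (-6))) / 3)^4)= 13436928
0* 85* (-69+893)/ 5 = 0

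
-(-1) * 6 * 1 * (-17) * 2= -204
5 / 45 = 1 / 9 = 0.11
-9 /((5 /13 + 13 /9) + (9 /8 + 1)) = -8424 /3701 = -2.28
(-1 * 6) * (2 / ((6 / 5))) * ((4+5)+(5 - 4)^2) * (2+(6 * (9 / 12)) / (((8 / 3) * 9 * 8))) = -6475 / 32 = -202.34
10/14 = 5/7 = 0.71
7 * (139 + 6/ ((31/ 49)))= 32221/ 31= 1039.39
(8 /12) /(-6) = -1 /9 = -0.11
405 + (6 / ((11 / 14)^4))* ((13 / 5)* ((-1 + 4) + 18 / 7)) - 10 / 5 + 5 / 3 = 138954358 / 219615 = 632.72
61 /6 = 10.17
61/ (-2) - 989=-2039/ 2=-1019.50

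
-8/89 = -0.09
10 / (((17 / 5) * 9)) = 50 / 153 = 0.33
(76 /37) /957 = 76 /35409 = 0.00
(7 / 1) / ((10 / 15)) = 21 / 2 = 10.50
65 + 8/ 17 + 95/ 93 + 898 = 1524862/ 1581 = 964.49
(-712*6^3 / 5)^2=23651979264 / 25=946079170.56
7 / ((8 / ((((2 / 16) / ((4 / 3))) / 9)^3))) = 7 / 7077888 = 0.00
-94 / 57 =-1.65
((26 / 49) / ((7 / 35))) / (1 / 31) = 4030 / 49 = 82.24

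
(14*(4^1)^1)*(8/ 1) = 448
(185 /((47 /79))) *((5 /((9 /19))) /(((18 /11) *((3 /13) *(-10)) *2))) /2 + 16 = -36785179 /182736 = -201.30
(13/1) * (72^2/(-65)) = -5184/5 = -1036.80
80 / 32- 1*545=-1085 / 2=-542.50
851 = 851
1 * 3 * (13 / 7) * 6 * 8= 1872 / 7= 267.43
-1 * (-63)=63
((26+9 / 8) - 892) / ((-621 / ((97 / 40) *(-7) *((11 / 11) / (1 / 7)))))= -32886007 / 198720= -165.49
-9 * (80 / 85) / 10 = -72 / 85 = -0.85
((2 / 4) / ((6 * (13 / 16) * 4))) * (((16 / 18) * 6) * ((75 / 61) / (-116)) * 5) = -500 / 68991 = -0.01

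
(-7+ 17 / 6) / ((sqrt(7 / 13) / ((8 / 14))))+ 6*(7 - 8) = -6 - 50*sqrt(91) / 147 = -9.24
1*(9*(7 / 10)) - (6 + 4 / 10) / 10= 283 / 50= 5.66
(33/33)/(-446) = -1/446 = -0.00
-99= -99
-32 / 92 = -8 / 23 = -0.35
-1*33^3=-35937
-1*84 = -84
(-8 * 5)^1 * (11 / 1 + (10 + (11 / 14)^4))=-4106885 / 4802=-855.24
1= 1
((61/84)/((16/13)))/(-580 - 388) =-793/1300992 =-0.00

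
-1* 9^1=-9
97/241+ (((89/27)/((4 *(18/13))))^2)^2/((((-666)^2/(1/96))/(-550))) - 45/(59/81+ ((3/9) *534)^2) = 75430075816544848418225648243/188073145520688174295223107584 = 0.40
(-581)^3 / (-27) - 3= 196122860 / 27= 7263809.63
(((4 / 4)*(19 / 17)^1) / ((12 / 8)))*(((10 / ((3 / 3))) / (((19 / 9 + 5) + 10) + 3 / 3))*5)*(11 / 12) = 5225 / 2771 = 1.89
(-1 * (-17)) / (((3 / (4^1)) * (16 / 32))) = 136 / 3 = 45.33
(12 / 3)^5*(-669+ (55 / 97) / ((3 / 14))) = -198562816 / 291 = -682346.45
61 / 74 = 0.82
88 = 88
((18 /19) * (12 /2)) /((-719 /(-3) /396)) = 128304 /13661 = 9.39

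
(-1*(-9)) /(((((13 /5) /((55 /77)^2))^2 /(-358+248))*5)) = -3093750 /405769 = -7.62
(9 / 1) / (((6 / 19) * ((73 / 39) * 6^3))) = 247 / 3504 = 0.07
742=742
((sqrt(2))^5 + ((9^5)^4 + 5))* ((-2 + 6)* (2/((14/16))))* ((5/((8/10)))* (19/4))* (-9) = -207896079349873482582600/7 - 68400* sqrt(2)/7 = -29699439907124783239904.60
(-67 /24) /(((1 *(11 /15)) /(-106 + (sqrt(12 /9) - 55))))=53935 /88 - 335 *sqrt(3) /132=608.50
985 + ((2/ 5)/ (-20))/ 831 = 40926749/ 41550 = 985.00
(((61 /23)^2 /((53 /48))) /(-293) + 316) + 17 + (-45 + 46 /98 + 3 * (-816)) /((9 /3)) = -601212964279 /1207581627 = -497.87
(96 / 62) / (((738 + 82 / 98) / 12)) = 0.03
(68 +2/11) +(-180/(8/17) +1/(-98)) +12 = -162955/539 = -302.33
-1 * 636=-636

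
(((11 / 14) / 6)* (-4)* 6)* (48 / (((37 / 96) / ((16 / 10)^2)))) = -6488064 / 6475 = -1002.02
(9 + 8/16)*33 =627/2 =313.50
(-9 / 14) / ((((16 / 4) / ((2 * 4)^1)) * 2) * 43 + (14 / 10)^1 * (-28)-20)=5 / 126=0.04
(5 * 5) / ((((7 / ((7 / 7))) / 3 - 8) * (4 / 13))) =-975 / 68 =-14.34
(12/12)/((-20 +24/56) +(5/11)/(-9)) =-0.05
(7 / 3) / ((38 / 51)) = 119 / 38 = 3.13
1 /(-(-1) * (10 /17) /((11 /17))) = 11 /10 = 1.10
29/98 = 0.30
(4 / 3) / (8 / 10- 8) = -5 / 27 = -0.19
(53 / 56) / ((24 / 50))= 1325 / 672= 1.97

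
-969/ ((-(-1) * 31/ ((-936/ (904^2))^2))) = -0.00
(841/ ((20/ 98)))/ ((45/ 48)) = 329672/ 75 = 4395.63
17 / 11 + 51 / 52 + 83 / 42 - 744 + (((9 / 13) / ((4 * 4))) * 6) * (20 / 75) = -3416159 / 4620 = -739.43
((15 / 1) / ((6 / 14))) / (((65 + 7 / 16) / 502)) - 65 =213065 / 1047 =203.50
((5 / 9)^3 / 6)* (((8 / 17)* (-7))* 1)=-3500 / 37179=-0.09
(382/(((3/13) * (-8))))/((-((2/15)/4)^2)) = 186225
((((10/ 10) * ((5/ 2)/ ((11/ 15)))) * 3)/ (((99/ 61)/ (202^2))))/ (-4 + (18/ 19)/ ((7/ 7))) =-295573975/ 3509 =-84233.11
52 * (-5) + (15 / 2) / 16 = -8305 / 32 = -259.53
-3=-3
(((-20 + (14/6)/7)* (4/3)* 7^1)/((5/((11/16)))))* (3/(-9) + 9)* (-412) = 12166154/135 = 90119.66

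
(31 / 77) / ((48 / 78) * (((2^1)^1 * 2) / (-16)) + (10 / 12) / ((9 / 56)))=10881 / 135982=0.08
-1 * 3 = -3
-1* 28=-28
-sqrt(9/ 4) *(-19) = 28.50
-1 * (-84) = 84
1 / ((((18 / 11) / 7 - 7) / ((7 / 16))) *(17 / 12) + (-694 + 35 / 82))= -132594 / 94868737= -0.00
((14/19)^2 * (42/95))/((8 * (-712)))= -1029/24418040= -0.00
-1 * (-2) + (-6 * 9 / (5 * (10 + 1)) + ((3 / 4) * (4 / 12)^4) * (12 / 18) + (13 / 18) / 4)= 1.20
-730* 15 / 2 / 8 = -684.38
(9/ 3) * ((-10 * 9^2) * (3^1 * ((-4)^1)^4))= -1866240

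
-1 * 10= -10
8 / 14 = 4 / 7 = 0.57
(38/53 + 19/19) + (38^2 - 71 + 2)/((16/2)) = 73603/424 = 173.59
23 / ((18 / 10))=115 / 9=12.78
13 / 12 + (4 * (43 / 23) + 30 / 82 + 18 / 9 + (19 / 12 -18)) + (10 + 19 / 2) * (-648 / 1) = -35762773 / 2829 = -12641.49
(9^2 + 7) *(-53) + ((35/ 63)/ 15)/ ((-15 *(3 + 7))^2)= -2833379999/ 607500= -4664.00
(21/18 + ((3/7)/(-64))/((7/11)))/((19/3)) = 10877/59584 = 0.18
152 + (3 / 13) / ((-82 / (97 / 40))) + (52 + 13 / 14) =61165043 / 298480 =204.92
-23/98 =-0.23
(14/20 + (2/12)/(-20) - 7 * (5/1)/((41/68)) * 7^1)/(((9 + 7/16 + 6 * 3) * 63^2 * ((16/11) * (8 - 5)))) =-21953767/25717691160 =-0.00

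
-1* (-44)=44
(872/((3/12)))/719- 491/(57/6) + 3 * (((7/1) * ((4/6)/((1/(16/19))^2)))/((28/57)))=-26.62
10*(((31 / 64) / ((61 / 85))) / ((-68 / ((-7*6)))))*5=81375 / 3904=20.84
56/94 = 28/47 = 0.60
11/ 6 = 1.83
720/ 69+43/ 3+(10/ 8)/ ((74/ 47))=522079/ 20424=25.56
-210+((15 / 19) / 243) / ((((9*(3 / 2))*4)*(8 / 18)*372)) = -2885440315 / 13740192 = -210.00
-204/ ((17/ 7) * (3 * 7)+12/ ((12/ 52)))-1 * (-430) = 44086/ 103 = 428.02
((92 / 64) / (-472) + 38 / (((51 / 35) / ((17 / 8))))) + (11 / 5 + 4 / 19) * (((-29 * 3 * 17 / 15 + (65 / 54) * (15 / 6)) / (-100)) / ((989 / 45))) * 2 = 2960056256569 / 53216112000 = 55.62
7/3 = 2.33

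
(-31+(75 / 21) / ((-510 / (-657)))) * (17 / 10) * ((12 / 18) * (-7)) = 6283 / 30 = 209.43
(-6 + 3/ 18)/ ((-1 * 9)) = 35/ 54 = 0.65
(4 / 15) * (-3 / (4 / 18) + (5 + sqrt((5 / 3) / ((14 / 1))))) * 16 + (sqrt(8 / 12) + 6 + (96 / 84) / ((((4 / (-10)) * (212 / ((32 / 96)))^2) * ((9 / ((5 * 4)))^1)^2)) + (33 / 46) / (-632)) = -63067207764947 / 2083637772720 + sqrt(6) / 3 + 32 * sqrt(210) / 315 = -27.98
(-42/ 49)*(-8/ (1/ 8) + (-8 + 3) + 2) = 402/ 7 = 57.43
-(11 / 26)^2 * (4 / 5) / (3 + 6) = -121 / 7605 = -0.02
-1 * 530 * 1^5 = -530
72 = 72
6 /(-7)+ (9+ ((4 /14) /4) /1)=115 /14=8.21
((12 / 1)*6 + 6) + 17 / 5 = 81.40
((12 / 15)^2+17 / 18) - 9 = -3337 / 450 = -7.42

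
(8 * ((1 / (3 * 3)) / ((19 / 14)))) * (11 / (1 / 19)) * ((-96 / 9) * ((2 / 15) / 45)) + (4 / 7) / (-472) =-65146673 / 15053850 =-4.33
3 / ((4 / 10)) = 15 / 2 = 7.50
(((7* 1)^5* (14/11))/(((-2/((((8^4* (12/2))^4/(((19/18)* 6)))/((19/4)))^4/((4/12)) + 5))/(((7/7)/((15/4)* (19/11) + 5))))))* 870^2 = -78476955234127468293639797053430390576784331053497276652505884677608897595777392932240/1715339867141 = -45750091126213360168375140000000000000000000000000000000000000000000000000.00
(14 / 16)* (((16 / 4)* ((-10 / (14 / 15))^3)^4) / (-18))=-3519594669342041015625 / 7909306972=-444994066079.60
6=6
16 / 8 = 2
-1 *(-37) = 37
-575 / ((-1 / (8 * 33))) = 151800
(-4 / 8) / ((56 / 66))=-33 / 56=-0.59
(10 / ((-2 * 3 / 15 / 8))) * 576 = -115200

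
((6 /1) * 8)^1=48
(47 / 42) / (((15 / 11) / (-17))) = -8789 / 630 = -13.95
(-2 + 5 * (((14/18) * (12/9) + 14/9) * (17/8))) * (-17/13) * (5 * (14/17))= -96565/702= -137.56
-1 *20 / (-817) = 20 / 817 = 0.02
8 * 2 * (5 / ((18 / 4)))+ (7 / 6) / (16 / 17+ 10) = 6653 / 372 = 17.88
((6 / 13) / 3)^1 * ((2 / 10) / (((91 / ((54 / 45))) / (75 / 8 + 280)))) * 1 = 1389 / 11830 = 0.12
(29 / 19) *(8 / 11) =232 / 209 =1.11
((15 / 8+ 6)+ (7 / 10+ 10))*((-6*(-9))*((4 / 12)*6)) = 20061 / 10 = 2006.10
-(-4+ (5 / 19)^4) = 520659 / 130321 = 4.00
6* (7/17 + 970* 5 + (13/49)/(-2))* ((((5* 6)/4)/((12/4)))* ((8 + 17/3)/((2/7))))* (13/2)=21534705725/952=22620489.21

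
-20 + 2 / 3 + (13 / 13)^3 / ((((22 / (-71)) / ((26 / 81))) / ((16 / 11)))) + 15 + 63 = 560224 / 9801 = 57.16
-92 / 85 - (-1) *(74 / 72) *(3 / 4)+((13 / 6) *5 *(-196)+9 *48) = -2300637 / 1360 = -1691.64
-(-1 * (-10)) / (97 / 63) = -630 / 97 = -6.49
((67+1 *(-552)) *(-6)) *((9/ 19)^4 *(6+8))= 267295140/ 130321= 2051.05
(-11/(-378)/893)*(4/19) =22/3206763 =0.00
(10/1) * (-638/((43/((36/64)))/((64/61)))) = -229680/2623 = -87.56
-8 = -8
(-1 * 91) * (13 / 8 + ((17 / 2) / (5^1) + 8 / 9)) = -138047 / 360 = -383.46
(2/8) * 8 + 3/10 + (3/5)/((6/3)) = 13/5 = 2.60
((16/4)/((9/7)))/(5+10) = 28/135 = 0.21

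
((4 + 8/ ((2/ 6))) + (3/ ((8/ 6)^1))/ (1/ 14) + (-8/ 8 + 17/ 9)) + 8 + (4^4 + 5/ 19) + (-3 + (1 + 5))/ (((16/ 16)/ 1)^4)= 112057/ 342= 327.65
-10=-10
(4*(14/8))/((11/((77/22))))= 49/22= 2.23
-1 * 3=-3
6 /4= 3 /2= 1.50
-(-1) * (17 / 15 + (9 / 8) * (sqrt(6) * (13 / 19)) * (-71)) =17 / 15 - 8307 * sqrt(6) / 152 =-132.73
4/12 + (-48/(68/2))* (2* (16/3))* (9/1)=-135.20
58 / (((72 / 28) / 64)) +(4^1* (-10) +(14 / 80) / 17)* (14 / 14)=8589823 / 6120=1403.57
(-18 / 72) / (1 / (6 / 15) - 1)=-1 / 6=-0.17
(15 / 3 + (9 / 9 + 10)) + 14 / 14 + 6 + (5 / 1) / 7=23.71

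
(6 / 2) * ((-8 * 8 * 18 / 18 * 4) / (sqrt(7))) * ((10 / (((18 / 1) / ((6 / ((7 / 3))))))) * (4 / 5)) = -6144 * sqrt(7) / 49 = -331.74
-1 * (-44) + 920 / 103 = 5452 / 103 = 52.93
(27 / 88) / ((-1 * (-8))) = 27 / 704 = 0.04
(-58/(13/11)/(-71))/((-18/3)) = -319/2769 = -0.12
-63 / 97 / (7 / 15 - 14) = 135 / 2813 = 0.05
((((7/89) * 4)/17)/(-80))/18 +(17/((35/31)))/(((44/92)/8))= 10563305509/41940360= 251.86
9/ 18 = 1/ 2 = 0.50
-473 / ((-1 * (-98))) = -473 / 98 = -4.83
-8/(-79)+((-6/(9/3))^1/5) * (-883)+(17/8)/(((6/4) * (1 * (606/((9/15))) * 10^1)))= 3382790303/9574800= 353.30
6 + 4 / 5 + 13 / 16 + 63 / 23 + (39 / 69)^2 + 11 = 917121 / 42320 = 21.67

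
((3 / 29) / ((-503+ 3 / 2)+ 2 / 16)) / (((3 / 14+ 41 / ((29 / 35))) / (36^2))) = -20736 / 3853807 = -0.01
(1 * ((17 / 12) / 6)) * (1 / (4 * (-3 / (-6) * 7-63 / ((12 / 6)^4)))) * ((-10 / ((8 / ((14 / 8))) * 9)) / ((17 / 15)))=25 / 864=0.03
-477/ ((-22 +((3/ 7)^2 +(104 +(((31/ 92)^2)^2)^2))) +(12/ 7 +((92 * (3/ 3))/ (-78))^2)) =-182451018419250696880128/ 32622898218936203178529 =-5.59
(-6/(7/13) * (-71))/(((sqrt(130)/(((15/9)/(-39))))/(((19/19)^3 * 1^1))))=-71 * sqrt(130)/273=-2.97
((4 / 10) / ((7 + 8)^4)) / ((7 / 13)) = 26 / 1771875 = 0.00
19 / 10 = 1.90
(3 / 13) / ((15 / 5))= 0.08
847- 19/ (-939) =795352/ 939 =847.02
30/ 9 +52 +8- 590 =-1580/ 3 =-526.67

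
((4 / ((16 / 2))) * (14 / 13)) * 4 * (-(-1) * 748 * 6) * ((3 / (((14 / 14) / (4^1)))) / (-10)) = -11599.75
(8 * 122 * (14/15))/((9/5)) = 13664/27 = 506.07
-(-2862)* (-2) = -5724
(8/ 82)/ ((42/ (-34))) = -68/ 861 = -0.08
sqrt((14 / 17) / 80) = sqrt(1190) / 340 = 0.10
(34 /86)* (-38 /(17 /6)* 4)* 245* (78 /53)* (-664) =11572404480 /2279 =5077843.12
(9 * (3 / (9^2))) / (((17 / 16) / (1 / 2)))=8 / 51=0.16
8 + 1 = 9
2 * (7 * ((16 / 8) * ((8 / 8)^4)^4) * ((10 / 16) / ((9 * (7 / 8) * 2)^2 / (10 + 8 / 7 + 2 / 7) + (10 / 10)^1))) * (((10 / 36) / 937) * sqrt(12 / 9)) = 112000 * sqrt(3) / 735264837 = 0.00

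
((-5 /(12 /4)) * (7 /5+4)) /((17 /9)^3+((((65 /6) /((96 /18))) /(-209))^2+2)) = -293469225984 /284973730649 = -1.03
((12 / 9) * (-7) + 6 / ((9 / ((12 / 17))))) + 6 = -146 / 51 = -2.86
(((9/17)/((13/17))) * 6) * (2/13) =108/169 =0.64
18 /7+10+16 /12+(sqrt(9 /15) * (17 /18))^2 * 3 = 19543 /1260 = 15.51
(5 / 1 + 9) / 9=14 / 9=1.56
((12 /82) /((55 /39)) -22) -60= -184676 /2255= -81.90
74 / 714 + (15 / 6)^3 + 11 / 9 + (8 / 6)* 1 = 156659 / 8568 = 18.28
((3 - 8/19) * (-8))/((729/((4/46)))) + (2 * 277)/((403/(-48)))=-8471809168/128384919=-65.99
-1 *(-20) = 20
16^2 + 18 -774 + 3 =-497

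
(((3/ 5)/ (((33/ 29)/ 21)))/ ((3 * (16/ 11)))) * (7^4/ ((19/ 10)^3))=12185075/ 13718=888.25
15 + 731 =746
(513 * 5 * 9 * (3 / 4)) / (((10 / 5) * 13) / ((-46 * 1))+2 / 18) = -14335785 / 376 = -38127.09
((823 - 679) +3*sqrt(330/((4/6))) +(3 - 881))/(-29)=734/29 - 9*sqrt(55)/29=23.01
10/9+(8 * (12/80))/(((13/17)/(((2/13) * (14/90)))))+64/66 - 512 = -213270742/418275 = -509.88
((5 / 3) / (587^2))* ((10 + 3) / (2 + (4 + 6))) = 0.00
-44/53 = -0.83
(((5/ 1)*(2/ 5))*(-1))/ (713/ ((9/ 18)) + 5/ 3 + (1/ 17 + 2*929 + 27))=-102/ 168949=-0.00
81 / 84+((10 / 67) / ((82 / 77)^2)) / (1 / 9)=6776199 / 3153556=2.15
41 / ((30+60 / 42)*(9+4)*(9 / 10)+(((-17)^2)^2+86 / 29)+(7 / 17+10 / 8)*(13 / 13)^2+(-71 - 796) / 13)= 7357532 / 15042859863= 0.00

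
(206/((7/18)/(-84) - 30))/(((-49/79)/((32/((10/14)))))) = 112485888/226835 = 495.89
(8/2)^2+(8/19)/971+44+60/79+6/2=63.76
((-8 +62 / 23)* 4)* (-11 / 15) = 5368 / 345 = 15.56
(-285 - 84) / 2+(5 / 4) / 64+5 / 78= -1841213 / 9984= -184.42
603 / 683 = 0.88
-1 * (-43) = 43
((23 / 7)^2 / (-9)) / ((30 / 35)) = -529 / 378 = -1.40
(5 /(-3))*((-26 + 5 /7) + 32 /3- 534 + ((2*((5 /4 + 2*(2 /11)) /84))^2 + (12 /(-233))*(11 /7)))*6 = 2183049758915 /397859616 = 5486.99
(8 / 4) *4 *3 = 24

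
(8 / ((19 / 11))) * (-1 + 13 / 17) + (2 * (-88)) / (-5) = 55088 / 1615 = 34.11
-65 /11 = -5.91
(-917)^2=840889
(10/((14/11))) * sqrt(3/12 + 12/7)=55 * sqrt(385)/98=11.01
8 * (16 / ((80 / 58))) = 464 / 5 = 92.80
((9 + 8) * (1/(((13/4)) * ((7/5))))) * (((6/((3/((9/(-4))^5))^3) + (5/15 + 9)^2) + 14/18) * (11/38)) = -14777780525772715/321317240832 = -45991.25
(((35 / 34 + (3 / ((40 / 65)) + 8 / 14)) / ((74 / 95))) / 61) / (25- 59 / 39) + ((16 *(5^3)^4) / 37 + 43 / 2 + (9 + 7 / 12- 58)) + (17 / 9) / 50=93504969949063780733 / 885679300800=105574297.45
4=4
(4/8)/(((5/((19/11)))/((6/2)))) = 57/110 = 0.52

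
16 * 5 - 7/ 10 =793/ 10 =79.30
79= 79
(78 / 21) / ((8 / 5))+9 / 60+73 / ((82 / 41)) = 1364 / 35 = 38.97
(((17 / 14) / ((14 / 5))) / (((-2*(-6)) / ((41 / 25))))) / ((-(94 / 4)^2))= -697 / 6494460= -0.00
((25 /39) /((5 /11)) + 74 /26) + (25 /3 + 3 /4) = 2081 /156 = 13.34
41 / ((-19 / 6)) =-246 / 19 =-12.95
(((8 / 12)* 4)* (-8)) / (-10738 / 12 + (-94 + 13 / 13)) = 128 / 5927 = 0.02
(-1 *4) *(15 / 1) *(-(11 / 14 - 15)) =-5970 / 7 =-852.86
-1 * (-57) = 57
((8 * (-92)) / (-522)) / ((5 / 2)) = 736 / 1305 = 0.56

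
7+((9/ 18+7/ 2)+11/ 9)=110/ 9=12.22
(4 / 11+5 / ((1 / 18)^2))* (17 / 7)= 303008 / 77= 3935.17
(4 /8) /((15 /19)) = 19 /30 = 0.63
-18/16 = -9/8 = -1.12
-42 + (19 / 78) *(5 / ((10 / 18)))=-1035 / 26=-39.81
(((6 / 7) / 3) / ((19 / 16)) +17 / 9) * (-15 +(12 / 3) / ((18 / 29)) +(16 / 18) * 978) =19747103 / 10773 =1833.02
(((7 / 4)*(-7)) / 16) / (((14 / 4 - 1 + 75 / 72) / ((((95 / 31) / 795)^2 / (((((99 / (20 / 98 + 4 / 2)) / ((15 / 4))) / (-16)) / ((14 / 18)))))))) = 5054 / 1514390889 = 0.00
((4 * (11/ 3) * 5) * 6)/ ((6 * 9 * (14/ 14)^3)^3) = 55/ 19683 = 0.00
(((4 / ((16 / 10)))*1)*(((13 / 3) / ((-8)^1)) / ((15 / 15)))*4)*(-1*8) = 130 / 3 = 43.33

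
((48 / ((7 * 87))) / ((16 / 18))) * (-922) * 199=-3302604 / 203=-16268.99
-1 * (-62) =62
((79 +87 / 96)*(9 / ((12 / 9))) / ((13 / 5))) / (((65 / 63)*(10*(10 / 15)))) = 13048371 / 432640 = 30.16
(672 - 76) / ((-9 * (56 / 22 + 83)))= -6556 / 8469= -0.77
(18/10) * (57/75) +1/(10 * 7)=2419/1750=1.38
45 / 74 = 0.61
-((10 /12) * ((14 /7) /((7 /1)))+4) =-89 /21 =-4.24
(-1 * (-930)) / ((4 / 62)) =14415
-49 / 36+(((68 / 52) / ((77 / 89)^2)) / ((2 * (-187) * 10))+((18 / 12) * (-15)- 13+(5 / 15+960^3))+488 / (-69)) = 1552749903700308809 / 1755043290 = 884735956.40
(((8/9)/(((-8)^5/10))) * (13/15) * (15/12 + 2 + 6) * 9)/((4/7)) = -3367/98304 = -0.03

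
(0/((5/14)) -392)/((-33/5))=1960/33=59.39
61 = 61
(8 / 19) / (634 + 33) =0.00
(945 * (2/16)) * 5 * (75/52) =354375/416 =851.86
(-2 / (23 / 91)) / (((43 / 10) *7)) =-260 / 989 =-0.26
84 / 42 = 2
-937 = -937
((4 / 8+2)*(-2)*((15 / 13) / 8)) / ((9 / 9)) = -75 / 104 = -0.72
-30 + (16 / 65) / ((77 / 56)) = -21322 / 715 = -29.82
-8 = -8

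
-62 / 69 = -0.90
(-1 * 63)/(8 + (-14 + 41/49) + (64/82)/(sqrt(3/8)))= 396914112 * sqrt(6)/303128395 + 3938638473/303128395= 16.20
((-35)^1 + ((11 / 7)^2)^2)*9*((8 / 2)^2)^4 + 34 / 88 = -1800930812047 / 105644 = -17047166.07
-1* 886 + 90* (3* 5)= 464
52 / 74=26 / 37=0.70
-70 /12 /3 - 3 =-89 /18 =-4.94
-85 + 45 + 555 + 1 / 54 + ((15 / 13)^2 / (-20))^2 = 6354534443 / 12338352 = 515.02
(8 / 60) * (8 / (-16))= -1 / 15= -0.07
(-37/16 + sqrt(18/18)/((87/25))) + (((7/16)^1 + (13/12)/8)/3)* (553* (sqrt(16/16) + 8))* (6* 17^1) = 16868567/174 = 96945.79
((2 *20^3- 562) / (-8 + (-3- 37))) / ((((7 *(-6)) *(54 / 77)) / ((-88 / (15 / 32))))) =-2490664 / 1215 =-2049.93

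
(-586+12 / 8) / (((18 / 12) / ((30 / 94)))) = -5845 / 47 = -124.36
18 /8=9 /4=2.25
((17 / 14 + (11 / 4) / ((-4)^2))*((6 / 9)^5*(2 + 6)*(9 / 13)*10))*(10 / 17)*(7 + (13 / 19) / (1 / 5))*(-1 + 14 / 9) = 1012000 / 29393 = 34.43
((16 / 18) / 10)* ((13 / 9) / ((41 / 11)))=572 / 16605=0.03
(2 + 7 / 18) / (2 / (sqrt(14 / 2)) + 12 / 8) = 301 / 141- 172 * sqrt(7) / 423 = 1.06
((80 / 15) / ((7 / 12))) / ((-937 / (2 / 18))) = -64 / 59031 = -0.00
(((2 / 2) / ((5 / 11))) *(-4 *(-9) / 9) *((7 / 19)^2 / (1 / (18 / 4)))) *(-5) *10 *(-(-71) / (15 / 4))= -1836912 / 361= -5088.40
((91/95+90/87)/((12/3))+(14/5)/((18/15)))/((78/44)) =1029677/644670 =1.60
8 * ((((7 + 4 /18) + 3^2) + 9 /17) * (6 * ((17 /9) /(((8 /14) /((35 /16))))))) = 627935 /108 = 5814.21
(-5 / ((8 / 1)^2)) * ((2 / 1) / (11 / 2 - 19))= 5 / 432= 0.01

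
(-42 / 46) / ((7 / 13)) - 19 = -20.70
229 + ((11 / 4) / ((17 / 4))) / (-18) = 228.96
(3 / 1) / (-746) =-3 / 746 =-0.00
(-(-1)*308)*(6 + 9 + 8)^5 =1982393644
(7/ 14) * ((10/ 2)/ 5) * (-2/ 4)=-1/ 4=-0.25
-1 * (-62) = 62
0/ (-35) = 0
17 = 17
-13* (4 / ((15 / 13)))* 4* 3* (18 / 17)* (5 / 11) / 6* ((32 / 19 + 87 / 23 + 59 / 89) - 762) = 238477078944 / 7272991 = 32789.41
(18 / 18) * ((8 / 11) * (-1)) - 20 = -228 / 11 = -20.73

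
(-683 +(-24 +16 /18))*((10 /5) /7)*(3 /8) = -6355 /84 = -75.65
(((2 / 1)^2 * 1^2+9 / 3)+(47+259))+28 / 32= 2511 / 8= 313.88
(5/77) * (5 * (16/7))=400/539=0.74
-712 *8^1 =-5696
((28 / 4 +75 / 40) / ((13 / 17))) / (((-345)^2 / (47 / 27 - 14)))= -399517 / 334222200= -0.00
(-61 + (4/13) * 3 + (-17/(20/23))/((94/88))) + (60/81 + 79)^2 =6280.21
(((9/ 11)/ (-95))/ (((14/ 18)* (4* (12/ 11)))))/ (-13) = 27/ 138320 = 0.00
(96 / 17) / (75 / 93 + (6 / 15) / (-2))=7440 / 799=9.31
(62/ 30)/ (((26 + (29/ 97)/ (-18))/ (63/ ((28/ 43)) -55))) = 1506507/ 453670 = 3.32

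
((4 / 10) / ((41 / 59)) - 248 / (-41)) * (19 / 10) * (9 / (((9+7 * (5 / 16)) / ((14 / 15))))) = 8669472 / 917375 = 9.45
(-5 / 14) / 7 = -5 / 98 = -0.05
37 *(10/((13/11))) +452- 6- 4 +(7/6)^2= 354013/468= 756.44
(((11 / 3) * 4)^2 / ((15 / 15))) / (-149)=-1936 / 1341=-1.44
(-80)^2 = 6400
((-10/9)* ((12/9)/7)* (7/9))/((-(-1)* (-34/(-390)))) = -2600/1377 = -1.89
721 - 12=709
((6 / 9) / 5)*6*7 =28 / 5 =5.60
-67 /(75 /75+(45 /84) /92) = -172592 /2591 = -66.61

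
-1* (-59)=59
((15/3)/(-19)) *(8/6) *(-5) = 100/57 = 1.75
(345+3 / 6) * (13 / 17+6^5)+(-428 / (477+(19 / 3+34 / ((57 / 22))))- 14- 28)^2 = 18300976793072479 / 6806602834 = 2688709.37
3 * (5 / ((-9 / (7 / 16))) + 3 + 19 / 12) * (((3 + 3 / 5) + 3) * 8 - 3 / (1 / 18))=-125 / 8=-15.62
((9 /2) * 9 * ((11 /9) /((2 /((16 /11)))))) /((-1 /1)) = -36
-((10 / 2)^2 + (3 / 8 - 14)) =-91 / 8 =-11.38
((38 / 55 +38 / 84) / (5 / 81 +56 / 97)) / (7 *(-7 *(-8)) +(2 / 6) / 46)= 0.00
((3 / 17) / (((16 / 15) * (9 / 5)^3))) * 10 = 3125 / 11016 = 0.28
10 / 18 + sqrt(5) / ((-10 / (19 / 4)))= 5 / 9 - 19 * sqrt(5) / 40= -0.51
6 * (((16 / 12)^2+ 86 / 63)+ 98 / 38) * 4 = 137.32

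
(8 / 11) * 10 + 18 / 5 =598 / 55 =10.87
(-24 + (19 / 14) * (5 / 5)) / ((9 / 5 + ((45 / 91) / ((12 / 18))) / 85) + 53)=-350285 / 847891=-0.41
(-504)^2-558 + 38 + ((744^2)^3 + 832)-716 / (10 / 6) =848022973251542772 / 5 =169604594650308554.40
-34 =-34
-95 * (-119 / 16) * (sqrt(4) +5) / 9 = 79135 / 144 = 549.55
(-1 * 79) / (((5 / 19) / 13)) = -19513 / 5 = -3902.60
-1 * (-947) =947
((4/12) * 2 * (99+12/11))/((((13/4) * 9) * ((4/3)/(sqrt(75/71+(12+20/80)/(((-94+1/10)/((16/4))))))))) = 734 * sqrt(2375749815)/28601001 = 1.25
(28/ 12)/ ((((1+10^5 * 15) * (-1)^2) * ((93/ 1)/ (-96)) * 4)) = -56/ 139500093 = -0.00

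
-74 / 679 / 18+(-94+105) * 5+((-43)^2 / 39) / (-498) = 723979273 / 13187538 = 54.90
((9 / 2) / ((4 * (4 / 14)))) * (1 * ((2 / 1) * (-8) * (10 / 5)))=-126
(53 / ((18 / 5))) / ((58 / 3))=265 / 348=0.76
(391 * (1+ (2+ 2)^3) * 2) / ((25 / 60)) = 121992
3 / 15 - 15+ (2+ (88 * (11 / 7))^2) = 4681984 / 245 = 19110.14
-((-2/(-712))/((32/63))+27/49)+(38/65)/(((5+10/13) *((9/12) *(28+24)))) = -4522351471/8163792000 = -0.55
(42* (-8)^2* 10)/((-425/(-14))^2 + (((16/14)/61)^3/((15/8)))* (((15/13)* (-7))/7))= 36273960719360/1243619435997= 29.17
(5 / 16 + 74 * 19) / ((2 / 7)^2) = 1102549 / 64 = 17227.33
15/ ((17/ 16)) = 14.12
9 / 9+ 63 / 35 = 14 / 5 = 2.80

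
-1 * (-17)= 17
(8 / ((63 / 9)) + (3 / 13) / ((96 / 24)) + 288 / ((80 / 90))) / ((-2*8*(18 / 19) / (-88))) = 24739957 / 13104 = 1887.97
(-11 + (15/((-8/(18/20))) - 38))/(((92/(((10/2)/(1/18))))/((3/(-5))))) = 21897/736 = 29.75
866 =866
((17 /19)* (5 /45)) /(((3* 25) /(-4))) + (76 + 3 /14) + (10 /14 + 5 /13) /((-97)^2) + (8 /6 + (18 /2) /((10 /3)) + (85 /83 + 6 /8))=299007243801551 /3645694880100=82.02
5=5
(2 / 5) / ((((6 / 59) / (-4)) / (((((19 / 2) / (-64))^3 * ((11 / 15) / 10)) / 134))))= 4451491 / 158072832000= 0.00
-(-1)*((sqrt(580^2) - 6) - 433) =141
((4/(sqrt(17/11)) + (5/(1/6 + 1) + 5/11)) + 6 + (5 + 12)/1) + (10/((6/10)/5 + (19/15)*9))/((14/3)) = 4*sqrt(187)/17 + 206431/7392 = 31.14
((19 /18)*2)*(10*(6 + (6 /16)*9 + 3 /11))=26885 /132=203.67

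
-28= -28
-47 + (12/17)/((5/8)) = -45.87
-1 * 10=-10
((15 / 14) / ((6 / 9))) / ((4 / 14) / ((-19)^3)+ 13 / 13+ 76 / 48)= 925965 / 1488379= 0.62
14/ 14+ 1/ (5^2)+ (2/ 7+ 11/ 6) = 3317/ 1050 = 3.16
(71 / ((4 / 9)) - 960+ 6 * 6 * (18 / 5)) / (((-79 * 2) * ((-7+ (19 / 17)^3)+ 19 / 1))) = 65898069 / 207975400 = 0.32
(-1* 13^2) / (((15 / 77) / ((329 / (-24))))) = 4281277 / 360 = 11892.44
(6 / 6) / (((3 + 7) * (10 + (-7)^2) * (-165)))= -0.00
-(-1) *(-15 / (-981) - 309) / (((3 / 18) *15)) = -202076 / 1635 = -123.59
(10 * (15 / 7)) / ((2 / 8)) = 600 / 7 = 85.71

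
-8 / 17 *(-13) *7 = 728 / 17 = 42.82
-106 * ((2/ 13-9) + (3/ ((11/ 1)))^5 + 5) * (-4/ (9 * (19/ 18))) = -6825883568/ 39779597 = -171.59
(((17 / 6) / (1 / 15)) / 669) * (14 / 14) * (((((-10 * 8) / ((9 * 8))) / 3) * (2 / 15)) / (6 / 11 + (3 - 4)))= 374 / 54189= 0.01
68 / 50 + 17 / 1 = 459 / 25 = 18.36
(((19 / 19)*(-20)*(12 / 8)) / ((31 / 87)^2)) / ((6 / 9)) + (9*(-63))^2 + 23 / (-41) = 12653001181 / 39401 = 321134.01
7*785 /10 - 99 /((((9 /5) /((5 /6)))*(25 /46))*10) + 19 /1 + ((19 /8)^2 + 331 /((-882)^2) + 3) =35392910573 /62233920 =568.71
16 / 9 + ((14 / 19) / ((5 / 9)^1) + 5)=6929 / 855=8.10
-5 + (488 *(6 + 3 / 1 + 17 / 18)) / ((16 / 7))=76253 / 36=2118.14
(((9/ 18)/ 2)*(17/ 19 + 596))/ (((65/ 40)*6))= 11341/ 741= 15.30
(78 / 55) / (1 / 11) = 78 / 5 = 15.60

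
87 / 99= 29 / 33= 0.88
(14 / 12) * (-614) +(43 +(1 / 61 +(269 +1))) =-73807 / 183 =-403.32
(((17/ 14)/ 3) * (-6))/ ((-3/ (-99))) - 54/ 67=-37965/ 469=-80.95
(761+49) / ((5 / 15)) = 2430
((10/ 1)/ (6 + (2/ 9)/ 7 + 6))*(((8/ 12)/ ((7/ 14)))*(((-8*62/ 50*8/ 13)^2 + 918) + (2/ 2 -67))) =7890015504/ 8006375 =985.47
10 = 10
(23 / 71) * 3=69 / 71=0.97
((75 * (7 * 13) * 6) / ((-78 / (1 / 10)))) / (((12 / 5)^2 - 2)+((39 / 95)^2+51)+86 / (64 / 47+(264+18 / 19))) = -3219407025 / 3388132462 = -0.95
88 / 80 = 11 / 10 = 1.10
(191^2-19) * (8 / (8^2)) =18231 / 4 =4557.75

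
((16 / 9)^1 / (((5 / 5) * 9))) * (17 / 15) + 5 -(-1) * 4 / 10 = 6833 / 1215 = 5.62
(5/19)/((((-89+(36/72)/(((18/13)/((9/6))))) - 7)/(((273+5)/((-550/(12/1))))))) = 40032/2394095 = 0.02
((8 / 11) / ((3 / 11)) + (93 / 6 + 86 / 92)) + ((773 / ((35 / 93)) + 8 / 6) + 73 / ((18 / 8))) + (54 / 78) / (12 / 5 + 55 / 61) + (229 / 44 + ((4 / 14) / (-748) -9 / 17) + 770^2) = 42212234461680989 / 70943532660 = 595011.74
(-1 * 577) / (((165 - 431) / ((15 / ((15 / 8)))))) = 2308 / 133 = 17.35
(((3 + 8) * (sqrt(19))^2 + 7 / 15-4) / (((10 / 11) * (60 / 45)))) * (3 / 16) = 50853 / 1600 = 31.78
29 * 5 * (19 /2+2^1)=3335 /2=1667.50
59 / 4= 14.75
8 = 8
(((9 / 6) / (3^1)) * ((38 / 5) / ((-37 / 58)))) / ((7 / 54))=-59508 / 1295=-45.95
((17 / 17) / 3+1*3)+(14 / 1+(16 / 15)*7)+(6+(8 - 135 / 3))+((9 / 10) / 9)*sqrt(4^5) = -3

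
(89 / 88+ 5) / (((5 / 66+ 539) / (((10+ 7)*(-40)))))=-269790 / 35579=-7.58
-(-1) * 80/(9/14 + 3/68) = 38080/327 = 116.45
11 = 11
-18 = -18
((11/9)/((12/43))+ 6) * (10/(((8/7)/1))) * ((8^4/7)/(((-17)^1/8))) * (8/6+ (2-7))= 126269440/1377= 91698.94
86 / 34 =43 / 17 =2.53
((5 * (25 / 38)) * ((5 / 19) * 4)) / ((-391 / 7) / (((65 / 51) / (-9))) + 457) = 284375 / 69926422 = 0.00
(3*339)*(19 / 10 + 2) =3966.30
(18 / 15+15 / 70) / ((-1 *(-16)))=99 / 1120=0.09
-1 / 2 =-0.50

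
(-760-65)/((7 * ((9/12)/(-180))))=198000/7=28285.71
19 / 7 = 2.71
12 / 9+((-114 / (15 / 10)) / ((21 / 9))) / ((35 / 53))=-35272 / 735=-47.99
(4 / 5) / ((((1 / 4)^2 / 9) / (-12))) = -6912 / 5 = -1382.40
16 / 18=8 / 9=0.89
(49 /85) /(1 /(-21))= -1029 /85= -12.11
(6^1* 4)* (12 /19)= 288 /19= 15.16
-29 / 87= -1 / 3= -0.33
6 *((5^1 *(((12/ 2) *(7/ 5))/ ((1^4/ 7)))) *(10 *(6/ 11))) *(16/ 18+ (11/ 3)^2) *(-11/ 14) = -108360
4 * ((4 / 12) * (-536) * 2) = -4288 / 3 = -1429.33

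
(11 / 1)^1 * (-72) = -792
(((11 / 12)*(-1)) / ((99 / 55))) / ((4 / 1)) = -55 / 432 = -0.13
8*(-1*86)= -688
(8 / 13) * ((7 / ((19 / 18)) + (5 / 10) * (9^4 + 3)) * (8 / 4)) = 999744 / 247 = 4047.55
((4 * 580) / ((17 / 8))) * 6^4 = 1414927.06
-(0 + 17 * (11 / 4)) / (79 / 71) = -13277 / 316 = -42.02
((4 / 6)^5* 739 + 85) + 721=219506 / 243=903.32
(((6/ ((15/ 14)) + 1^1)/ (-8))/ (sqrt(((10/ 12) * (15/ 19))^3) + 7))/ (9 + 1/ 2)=-166782/ 13365515 + 825 * sqrt(38)/ 5346206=-0.01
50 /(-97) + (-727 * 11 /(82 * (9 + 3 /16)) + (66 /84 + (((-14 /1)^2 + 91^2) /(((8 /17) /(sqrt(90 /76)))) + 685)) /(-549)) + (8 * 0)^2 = -144109 * sqrt(190) /55632 - 2648852291 /213970554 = -48.09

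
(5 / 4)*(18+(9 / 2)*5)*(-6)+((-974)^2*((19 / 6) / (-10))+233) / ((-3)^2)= -18174889 / 540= -33657.20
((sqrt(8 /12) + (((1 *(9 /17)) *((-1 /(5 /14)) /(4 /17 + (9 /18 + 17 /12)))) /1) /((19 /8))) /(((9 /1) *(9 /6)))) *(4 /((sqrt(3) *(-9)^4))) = -3584 *sqrt(3) /820879515 + 8 *sqrt(2) /531441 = 0.00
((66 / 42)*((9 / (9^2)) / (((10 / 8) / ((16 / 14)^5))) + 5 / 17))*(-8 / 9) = -528862312 / 810013365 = -0.65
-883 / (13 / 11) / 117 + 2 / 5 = -45523 / 7605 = -5.99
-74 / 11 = -6.73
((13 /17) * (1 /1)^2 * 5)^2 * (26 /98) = 54925 /14161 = 3.88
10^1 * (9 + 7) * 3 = 480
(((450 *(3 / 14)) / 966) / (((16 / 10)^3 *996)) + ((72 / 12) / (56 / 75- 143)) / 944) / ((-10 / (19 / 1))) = 0.00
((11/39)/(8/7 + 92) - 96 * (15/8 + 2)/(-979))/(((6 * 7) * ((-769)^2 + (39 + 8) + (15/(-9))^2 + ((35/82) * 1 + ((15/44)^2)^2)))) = 16650003264928/1079805744610378827769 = 0.00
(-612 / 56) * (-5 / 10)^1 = 153 / 28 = 5.46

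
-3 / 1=-3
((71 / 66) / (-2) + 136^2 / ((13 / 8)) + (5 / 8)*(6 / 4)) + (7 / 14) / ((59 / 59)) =78133279 / 6864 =11383.05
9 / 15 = 3 / 5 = 0.60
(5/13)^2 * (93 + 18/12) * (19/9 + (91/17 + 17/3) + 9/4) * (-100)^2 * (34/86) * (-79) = -488005218750/7267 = -67153601.04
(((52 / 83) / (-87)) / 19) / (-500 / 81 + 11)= -0.00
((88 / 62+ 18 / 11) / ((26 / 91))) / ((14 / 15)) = 11.46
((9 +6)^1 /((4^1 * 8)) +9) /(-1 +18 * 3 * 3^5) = 303 /419872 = 0.00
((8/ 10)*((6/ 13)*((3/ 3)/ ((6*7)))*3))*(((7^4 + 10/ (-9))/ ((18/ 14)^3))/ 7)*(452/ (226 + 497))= 273356944/ 102778065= 2.66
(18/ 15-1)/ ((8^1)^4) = 0.00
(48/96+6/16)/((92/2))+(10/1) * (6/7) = 22129/2576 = 8.59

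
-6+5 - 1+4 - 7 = -5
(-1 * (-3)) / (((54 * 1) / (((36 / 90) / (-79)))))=-1 / 3555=-0.00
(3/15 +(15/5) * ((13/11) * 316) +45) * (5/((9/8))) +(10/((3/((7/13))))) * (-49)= 6553834/1287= 5092.33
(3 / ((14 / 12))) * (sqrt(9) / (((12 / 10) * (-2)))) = -45 / 14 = -3.21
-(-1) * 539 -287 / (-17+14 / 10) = 43477 / 78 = 557.40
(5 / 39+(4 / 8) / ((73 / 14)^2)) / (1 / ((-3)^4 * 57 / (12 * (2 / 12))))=338.41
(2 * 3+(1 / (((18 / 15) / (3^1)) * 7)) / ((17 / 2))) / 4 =719 / 476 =1.51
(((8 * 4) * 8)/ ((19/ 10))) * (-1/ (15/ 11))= -5632/ 57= -98.81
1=1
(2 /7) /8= 1 /28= 0.04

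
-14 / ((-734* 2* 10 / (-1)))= -0.00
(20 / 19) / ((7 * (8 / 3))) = 15 / 266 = 0.06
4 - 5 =-1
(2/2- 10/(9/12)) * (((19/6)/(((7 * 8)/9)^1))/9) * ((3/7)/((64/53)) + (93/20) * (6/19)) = -957079/752640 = -1.27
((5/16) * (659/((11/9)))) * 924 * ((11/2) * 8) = 6850305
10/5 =2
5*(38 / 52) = 95 / 26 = 3.65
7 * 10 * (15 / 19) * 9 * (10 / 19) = 94500 / 361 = 261.77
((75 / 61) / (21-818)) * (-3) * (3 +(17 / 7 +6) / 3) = 150 / 5579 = 0.03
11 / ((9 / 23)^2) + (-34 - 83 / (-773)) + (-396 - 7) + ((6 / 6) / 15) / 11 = -1257118034 / 3443715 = -365.05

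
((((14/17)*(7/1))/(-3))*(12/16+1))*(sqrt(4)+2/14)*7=-1715/34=-50.44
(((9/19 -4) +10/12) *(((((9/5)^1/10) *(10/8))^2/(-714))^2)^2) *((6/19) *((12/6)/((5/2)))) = -163152387/9488661935685632000000000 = -0.00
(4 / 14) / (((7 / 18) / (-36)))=-26.45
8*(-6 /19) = -48 /19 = -2.53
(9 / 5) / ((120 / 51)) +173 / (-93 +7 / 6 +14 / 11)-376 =-450839519 / 1195400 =-377.15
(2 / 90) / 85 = 1 / 3825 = 0.00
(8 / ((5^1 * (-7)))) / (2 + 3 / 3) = -8 / 105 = -0.08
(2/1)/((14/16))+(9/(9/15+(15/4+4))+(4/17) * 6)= 94900/19873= 4.78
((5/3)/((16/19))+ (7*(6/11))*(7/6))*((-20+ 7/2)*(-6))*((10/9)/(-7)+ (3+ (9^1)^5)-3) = 12637101569/336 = 37610421.34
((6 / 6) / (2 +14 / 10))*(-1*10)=-50 / 17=-2.94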